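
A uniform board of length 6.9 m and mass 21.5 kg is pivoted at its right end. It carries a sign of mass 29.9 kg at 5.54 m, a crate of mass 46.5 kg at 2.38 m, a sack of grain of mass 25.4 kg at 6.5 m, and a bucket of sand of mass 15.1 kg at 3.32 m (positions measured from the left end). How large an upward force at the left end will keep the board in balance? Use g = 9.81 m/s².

F ≈ 553 N

Choose the right end as the axis so the unknown pivot reaction has zero arm there.
Beam weight: 21.5 × 9.81 = 210.9 N down at 3.45 m → arm 3.45 m, τ = 210.9 × 3.45 = 727.6 N·m counterclockwise.
Sign: 29.9 × 9.81 = 293.3 N down at 5.54 m → arm 1.36 m, τ = 293.3 × 1.36 = 398.9 N·m counterclockwise.
Crate: 46.5 × 9.81 = 456.2 N down at 2.38 m → arm 4.52 m, τ = 456.2 × 4.52 = 2062 N·m counterclockwise.
Sack of grain: 25.4 × 9.81 = 249.2 N down at 6.5 m → arm 0.4 m, τ = 249.2 × 0.4 = 99.68 N·m counterclockwise.
Bucket of sand: 15.1 × 9.81 = 148.1 N down at 3.32 m → arm 3.58 m, τ = 148.1 × 3.58 = 530.2 N·m counterclockwise.
Net moment of the loads = 3818 N·m counterclockwise.
The upward force F acts at the left end, arm 6.9 m, giving F × 6.9 clockwise.
Στ = 0 ⇒ F × 6.9 = 3818 ⇒ F = 3818 / 6.9 = 553 N.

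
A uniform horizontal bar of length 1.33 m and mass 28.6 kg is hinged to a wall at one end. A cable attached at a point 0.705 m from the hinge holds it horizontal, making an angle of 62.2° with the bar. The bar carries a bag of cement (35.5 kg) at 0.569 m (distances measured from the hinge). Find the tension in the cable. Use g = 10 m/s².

T ≈ 629 N

Taking torques about the hinge:
Beam weight: 28.6 × 10 = 286 N down at 0.665 m → arm 0.665 m, τ = 286 × 0.665 = 190.2 N·m clockwise.
Bag of cement: 35.5 × 10 = 355 N down at 0.569 m → arm 0.569 m, τ = 355 × 0.569 = 202 N·m clockwise.
Total clockwise load moment = 392.2 N·m.
The cable tension T acts at 0.705 m; only its component perpendicular to the bar, T sinθ, produces torque. sin 62.2° = 0.8846.
Setting net torque to zero: T × 0.705 × 0.8846 = 392.2 → T = 392.2 / 0.6236 = 629 N.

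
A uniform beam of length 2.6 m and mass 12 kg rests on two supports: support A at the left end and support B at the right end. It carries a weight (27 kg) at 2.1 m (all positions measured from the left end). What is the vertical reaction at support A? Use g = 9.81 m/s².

R_A ≈ 110 N

Choose support B as the axis so its reaction then has zero moment arm.
Beam weight: 12 × 9.81 = 117.7 N down at 1.3 m → arm 1.3 m, τ = 117.7 × 1.3 = 153 N·m counterclockwise.
Weight: 27 × 9.81 = 264.9 N down at 2.1 m → arm 0.5 m, τ = 264.9 × 0.5 = 132.4 N·m counterclockwise.
Net load moment about support B = 285.4 N·m counterclockwise.
Reaction R at support A is upward at 0 m, arm 2.6 m → moment R × 2.6 clockwise.
Balancing moments: R × 2.6 = 285.4, giving R = 110 N.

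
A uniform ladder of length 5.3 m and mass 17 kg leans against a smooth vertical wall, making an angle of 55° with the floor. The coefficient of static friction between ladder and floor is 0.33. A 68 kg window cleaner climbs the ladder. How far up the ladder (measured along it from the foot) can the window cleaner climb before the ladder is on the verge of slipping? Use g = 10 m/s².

d ≈ 2.46 m

Taking torques about the foot of the ladder:
Ladder weight 17×10 = 170 N acts at 2.65 m along the ladder; its horizontal arm is 2.65·cos55° = 1.52 m → τ = 258.4 N·m clockwise.
Window cleaner weight 68×10 = 680 N at distance d → arm d·cos55° → τ = 680·d·0.5736 clockwise.
Wall normal N at the top has arm L sinθ = 4.342 m counterclockwise, so Στ = 0 gives N·4.342 = 258.4 + 390·d.
ΣFy = 0 ⇒ N_floor = 850 N, so the maximum friction is μ_s·N_floor = 0.33×850 = 280.5 N. ΣFx = 0 ⇒ N_wall = f, so at the slipping point N = 280.5 N.
Substituting: 280.5×4.342 = 258.4 + 390·d ⇒ d = (1218 − 258.4) / 390 = 2.46 m.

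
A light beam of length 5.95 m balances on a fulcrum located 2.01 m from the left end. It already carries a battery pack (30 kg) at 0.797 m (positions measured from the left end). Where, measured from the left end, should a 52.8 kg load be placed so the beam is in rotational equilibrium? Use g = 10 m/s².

x ≈ 2.7 m from the left end

About the fulcrum (at 2.01 m from the left end):
Battery pack: 30 × 10 = 300 N down at 0.797 m → arm 1.213 m, τ = 300 × 1.213 = 363.9 N·m counterclockwise.
Net moment of existing loads = 363.9 N·m counterclockwise.
The load weighs 52.8 × 10 = 528 N and must supply an equal clockwise moment, so its lever arm about the fulcrum is 363.9 / 528 = 0.689 m.
That puts it at 2.01 + 0.689 = 2.7 m from the left end.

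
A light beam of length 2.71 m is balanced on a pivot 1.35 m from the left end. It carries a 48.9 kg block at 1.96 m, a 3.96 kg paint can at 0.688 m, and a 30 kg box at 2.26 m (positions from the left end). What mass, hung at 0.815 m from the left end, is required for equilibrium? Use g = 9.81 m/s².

m ≈ 102 kg

Taking torques about the pivot (at 1.35 m from the left end):
Block: 48.9 × 9.81 = 479.7 N down at 1.96 m → arm 0.61 m, τ = 479.7 × 0.61 = 292.6 N·m clockwise.
Paint can: 3.96 × 9.81 = 38.85 N down at 0.688 m → arm 0.662 m, τ = 38.85 × 0.662 = 25.72 N·m counterclockwise.
Box: 30 × 9.81 = 294.3 N down at 2.26 m → arm 0.91 m, τ = 294.3 × 0.91 = 267.8 N·m clockwise.
Net moment of known loads = 534.7 N·m clockwise.
An unknown mass m at 0.815 m has arm 0.535 m; its moment is m·g·0.535 counterclockwise.
Στ = 0 ⇒ m × 9.81 × 0.535 = 534.7 ⇒ m = 534.7 / (9.81 × 0.535) = 102 kg.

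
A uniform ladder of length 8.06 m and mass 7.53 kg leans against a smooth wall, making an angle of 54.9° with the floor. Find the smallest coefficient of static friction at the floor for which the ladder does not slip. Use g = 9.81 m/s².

μ_min ≈ 0.351

Choose the foot of the ladder as the axis so the floor normal and friction both act there and drop out.
Ladder weight 7.53×9.81 = 73.87 N acts at 4.03 m along the ladder; its horizontal arm is 4.03·cos54.9° = 2.317 m → τ = 171.2 N·m clockwise.
Wall normal N acts horizontally at the top; its moment arm is the height L sinθ = 8.06·sin54.9° = 6.594 m, counterclockwise.
Balancing moments: N × 6.594 = 171.2, giving N = 25.96 N.
ΣFx = 0 ⇒ f = N_wall = 25.96 N. ΣFy = 0 ⇒ N_floor = 73.87 N.
μ_min = f / N_floor = 25.96 / 73.87 = 0.351.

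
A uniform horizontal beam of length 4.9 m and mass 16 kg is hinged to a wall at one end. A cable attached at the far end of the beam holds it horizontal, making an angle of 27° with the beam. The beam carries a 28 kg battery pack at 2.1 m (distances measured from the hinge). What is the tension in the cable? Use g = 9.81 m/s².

T ≈ 432 N

Take moments about the hinge.
Beam weight: 16 × 9.81 = 157 N down at 2.45 m → arm 2.45 m, τ = 157 × 2.45 = 384.7 N·m clockwise.
Battery pack: 28 × 9.81 = 274.7 N down at 2.1 m → arm 2.1 m, τ = 274.7 × 2.1 = 576.9 N·m clockwise.
Total clockwise load moment = 961.6 N·m.
The cable tension T acts at 4.9 m; only its component perpendicular to the beam, T sinθ, produces torque. sin 27° = 0.454.
Balancing moments: T × 4.9 × 0.454 = 961.6, giving T = 961.6 / 2.225 = 432 N.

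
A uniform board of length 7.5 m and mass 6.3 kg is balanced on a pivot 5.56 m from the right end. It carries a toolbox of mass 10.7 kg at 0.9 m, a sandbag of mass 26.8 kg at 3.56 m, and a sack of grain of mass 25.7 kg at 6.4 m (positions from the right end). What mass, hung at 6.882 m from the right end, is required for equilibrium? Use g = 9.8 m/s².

Choose the pivot (at 5.56 m from the right end) as the axis so the support reaction has zero arm there.
Beam weight: 6.3 × 9.8 = 61.74 N down at 3.75 m → arm 1.81 m, τ = 61.74 × 1.81 = 111.7 N·m clockwise.
Toolbox: 10.7 × 9.8 = 104.9 N down at 0.9 m → arm 4.66 m, τ = 104.9 × 4.66 = 488.8 N·m clockwise.
Sandbag: 26.8 × 9.8 = 262.6 N down at 3.56 m → arm 2 m, τ = 262.6 × 2 = 525.2 N·m clockwise.
Sack of grain: 25.7 × 9.8 = 251.9 N down at 6.4 m → arm 0.84 m, τ = 251.9 × 0.84 = 211.6 N·m counterclockwise.
Net moment of known loads = 914.1 N·m clockwise.
An unknown mass m at 6.882 m has arm 1.322 m; its moment is m·g·1.322 counterclockwise.
Στ = 0 ⇒ m × 9.8 × 1.322 = 914.1 ⇒ m = 914.1 / (9.8 × 1.322) = 70.6 kg.

m ≈ 70.6 kg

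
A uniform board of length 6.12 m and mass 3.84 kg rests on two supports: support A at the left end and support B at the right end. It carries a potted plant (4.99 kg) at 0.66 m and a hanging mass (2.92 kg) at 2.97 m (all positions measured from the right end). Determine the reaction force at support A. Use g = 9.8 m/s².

About support B:
Beam weight: 3.84 × 9.8 = 37.63 N down at 3.06 m → arm 3.06 m, τ = 37.63 × 3.06 = 115.1 N·m counterclockwise.
Potted plant: 4.99 × 9.8 = 48.9 N down at 0.66 m → arm 0.66 m, τ = 48.9 × 0.66 = 32.27 N·m counterclockwise.
Hanging mass: 2.92 × 9.8 = 28.62 N down at 2.97 m → arm 2.97 m, τ = 28.62 × 2.97 = 85 N·m counterclockwise.
Net load moment about support B = 232.4 N·m counterclockwise.
Reaction R at support A is upward at 6.12 m, arm 6.12 m → moment R × 6.12 clockwise.
Στ = 0 ⇒ R × 6.12 = 232.4 ⇒ R = 38 N.

R_A ≈ 38 N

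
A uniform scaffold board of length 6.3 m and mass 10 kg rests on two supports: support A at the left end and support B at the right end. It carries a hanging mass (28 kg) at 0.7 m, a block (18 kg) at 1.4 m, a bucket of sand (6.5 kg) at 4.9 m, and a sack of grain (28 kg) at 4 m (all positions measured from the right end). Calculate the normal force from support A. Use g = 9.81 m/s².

Sum moments about support B (its reaction then has zero moment arm).
Beam weight: 10 × 9.81 = 98.1 N down at 3.15 m → arm 3.15 m, τ = 98.1 × 3.15 = 309 N·m counterclockwise.
Hanging mass: 28 × 9.81 = 274.7 N down at 0.7 m → arm 0.7 m, τ = 274.7 × 0.7 = 192.3 N·m counterclockwise.
Block: 18 × 9.81 = 176.6 N down at 1.4 m → arm 1.4 m, τ = 176.6 × 1.4 = 247.2 N·m counterclockwise.
Bucket of sand: 6.5 × 9.81 = 63.77 N down at 4.9 m → arm 4.9 m, τ = 63.77 × 4.9 = 312.5 N·m counterclockwise.
Sack of grain: 28 × 9.81 = 274.7 N down at 4 m → arm 4 m, τ = 274.7 × 4 = 1099 N·m counterclockwise.
Net load moment about support B = 2160 N·m counterclockwise.
Reaction R at support A is upward at 6.3 m, arm 6.3 m → moment R × 6.3 clockwise.
For rotational equilibrium, R × 6.3 = 2160, so R = 343 N.

R_A ≈ 343 N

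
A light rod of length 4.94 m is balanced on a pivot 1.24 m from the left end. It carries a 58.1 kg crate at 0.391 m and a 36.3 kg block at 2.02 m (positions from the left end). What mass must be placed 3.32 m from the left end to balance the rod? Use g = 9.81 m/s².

About the pivot (at 1.24 m from the left end):
Crate: 58.1 × 9.81 = 570 N down at 0.391 m → arm 0.849 m, τ = 570 × 0.849 = 483.9 N·m counterclockwise.
Block: 36.3 × 9.81 = 356.1 N down at 2.02 m → arm 0.78 m, τ = 356.1 × 0.78 = 277.8 N·m clockwise.
Net moment of known loads = 206.1 N·m counterclockwise.
An unknown mass m at 3.32 m has arm 2.08 m; its moment is m·g·2.08 clockwise.
Στ = 0 ⇒ m × 9.81 × 2.08 = 206.1 ⇒ m = 206.1 / (9.81 × 2.08) = 10.1 kg.

m ≈ 10.1 kg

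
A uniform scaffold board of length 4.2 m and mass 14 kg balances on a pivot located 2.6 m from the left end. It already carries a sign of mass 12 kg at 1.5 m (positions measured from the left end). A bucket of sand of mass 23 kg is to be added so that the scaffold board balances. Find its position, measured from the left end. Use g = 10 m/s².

x ≈ 3.48 m from the left end

Taking torques about the pivot (at 2.6 m from the left end):
Beam weight: 14 × 10 = 140 N down at 2.1 m → arm 0.5 m, τ = 140 × 0.5 = 70 N·m counterclockwise.
Sign: 12 × 10 = 120 N down at 1.5 m → arm 1.1 m, τ = 120 × 1.1 = 132 N·m counterclockwise.
Net moment of existing loads = 202 N·m counterclockwise.
The bucket of sand weighs 23 × 10 = 230 N and must supply an equal clockwise moment, so its lever arm about the pivot is 202 / 230 = 0.878 m.
That puts it at 2.6 + 0.878 = 3.48 m from the left end.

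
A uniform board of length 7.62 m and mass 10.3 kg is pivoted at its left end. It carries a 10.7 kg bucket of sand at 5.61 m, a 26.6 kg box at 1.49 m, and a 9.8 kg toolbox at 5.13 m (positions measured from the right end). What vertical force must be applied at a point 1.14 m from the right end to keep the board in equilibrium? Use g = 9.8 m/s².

F ≈ 375 N

About the left end:
Beam weight: 10.3 × 9.8 = 100.9 N down at 3.81 m → arm 3.81 m, τ = 100.9 × 3.81 = 384.4 N·m clockwise.
Bucket of sand: 10.7 × 9.8 = 104.9 N down at 5.61 m → arm 2.01 m, τ = 104.9 × 2.01 = 210.8 N·m clockwise.
Box: 26.6 × 9.8 = 260.7 N down at 1.49 m → arm 6.13 m, τ = 260.7 × 6.13 = 1598 N·m clockwise.
Toolbox: 9.8 × 9.8 = 96.04 N down at 5.13 m → arm 2.49 m, τ = 96.04 × 2.49 = 239.1 N·m clockwise.
Net moment of the loads = 2432 N·m clockwise.
The upward force F acts at a point 1.14 m from the right end, arm 6.48 m, giving F × 6.48 counterclockwise.
Setting net torque to zero: F × 6.48 = 2432 → F = 2432 / 6.48 = 375 N.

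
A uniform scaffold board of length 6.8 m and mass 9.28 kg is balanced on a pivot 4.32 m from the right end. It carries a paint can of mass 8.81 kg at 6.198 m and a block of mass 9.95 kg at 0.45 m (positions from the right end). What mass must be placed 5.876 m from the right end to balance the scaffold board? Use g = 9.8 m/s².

Take moments about the pivot (at 4.32 m from the right end).
Beam weight: 9.28 × 9.8 = 90.94 N down at 3.4 m → arm 0.92 m, τ = 90.94 × 0.92 = 83.66 N·m clockwise.
Paint can: 8.81 × 9.8 = 86.34 N down at 6.198 m → arm 1.878 m, τ = 86.34 × 1.878 = 162.1 N·m counterclockwise.
Block: 9.95 × 9.8 = 97.51 N down at 0.45 m → arm 3.87 m, τ = 97.51 × 3.87 = 377.4 N·m clockwise.
Net moment of known loads = 299 N·m clockwise.
An unknown mass m at 5.876 m has arm 1.556 m; its moment is m·g·1.556 counterclockwise.
Setting net torque to zero: m × 9.8 × 1.556 = 299 → m = 299 / (9.8 × 1.556) = 19.6 kg.

m ≈ 19.6 kg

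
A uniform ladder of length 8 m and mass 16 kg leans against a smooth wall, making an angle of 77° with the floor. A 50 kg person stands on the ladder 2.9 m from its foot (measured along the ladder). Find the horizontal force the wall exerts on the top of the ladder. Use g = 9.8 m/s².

Sum moments about the foot of the ladder (the floor normal and friction both act there and drop out).
Ladder weight 16×9.8 = 156.8 N acts at 4 m along the ladder; its horizontal arm is 4·cos77° = 0.8998 m → τ = 141.1 N·m clockwise.
Person: 50×9.8 = 490 N at 2.9 m → arm 0.6524 m → τ = 319.7 N·m clockwise.
Wall normal N acts horizontally at the top; its moment arm is the height L sinθ = 8·sin77° = 7.795 m, counterclockwise.
For rotational equilibrium, N × 7.795 = 460.8, so N = 59.1 N.

N_wall ≈ 59.1 N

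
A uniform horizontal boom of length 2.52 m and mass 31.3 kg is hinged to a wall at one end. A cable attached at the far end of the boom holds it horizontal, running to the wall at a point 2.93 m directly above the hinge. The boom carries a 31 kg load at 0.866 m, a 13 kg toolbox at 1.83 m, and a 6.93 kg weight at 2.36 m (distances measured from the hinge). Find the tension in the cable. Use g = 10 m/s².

About the hinge:
Beam weight: 31.3 × 10 = 313 N down at 1.26 m → arm 1.26 m, τ = 313 × 1.26 = 394.4 N·m clockwise.
Load: 31 × 10 = 310 N down at 0.866 m → arm 0.866 m, τ = 310 × 0.866 = 268.5 N·m clockwise.
Toolbox: 13 × 10 = 130 N down at 1.83 m → arm 1.83 m, τ = 130 × 1.83 = 237.9 N·m clockwise.
Weight: 6.93 × 10 = 69.3 N down at 2.36 m → arm 2.36 m, τ = 69.3 × 2.36 = 163.5 N·m clockwise.
Total clockwise load moment = 1064 N·m.
The cable tension T acts at 2.52 m; only its component perpendicular to the boom, T sinθ, produces torque. sinθ = h/√(h²+d²) = 2.93/√(2.93²+2.52²) = 0.7582.
For rotational equilibrium, T × 2.52 × 0.7582 = 1064, so T = 1064 / 1.911 = 557 N.

T ≈ 557 N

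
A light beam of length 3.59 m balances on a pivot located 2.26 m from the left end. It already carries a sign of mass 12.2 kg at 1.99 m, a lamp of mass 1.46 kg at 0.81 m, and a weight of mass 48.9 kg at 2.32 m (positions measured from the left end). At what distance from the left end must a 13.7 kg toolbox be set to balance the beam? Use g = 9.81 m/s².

x ≈ 2.44 m from the left end

Taking torques about the pivot (at 2.26 m from the left end):
Sign: 12.2 × 9.81 = 119.7 N down at 1.99 m → arm 0.27 m, τ = 119.7 × 0.27 = 32.32 N·m counterclockwise.
Lamp: 1.46 × 9.81 = 14.32 N down at 0.81 m → arm 1.45 m, τ = 14.32 × 1.45 = 20.76 N·m counterclockwise.
Weight: 48.9 × 9.81 = 479.7 N down at 2.32 m → arm 0.06 m, τ = 479.7 × 0.06 = 28.78 N·m clockwise.
Net moment of existing loads = 24.3 N·m counterclockwise.
The toolbox weighs 13.7 × 9.81 = 134.4 N and must supply an equal clockwise moment, so its lever arm about the pivot is 24.3 / 134.4 = 0.181 m.
That puts it at 2.26 + 0.181 = 2.44 m from the left end.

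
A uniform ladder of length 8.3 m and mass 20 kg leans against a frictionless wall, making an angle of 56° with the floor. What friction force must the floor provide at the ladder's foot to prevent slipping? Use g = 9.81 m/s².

Taking torques about the foot of the ladder:
Ladder weight 20×9.81 = 196.2 N acts at 4.15 m along the ladder; its horizontal arm is 4.15·cos56° = 2.321 m → τ = 455.4 N·m clockwise.
Wall normal N acts horizontally at the top; its moment arm is the height L sinθ = 8.3·sin56° = 6.881 m, counterclockwise.
Στ = 0 ⇒ N × 6.881 = 455.4 ⇒ N = 66.2 N.
ΣFx = 0: friction at the foot balances the wall's push, so f = N_wall = 66.2 N.

f ≈ 66.2 N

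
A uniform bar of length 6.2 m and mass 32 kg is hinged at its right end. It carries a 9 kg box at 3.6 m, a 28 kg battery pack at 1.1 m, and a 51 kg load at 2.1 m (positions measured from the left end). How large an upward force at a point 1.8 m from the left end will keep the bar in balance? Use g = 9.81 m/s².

Choose the right end as the axis so the unknown pivot reaction has zero arm there.
Beam weight: 32 × 9.81 = 313.9 N down at 3.1 m → arm 3.1 m, τ = 313.9 × 3.1 = 973.1 N·m counterclockwise.
Box: 9 × 9.81 = 88.29 N down at 3.6 m → arm 2.6 m, τ = 88.29 × 2.6 = 229.6 N·m counterclockwise.
Battery pack: 28 × 9.81 = 274.7 N down at 1.1 m → arm 5.1 m, τ = 274.7 × 5.1 = 1401 N·m counterclockwise.
Load: 51 × 9.81 = 500.3 N down at 2.1 m → arm 4.1 m, τ = 500.3 × 4.1 = 2051 N·m counterclockwise.
Net moment of the loads = 4655 N·m counterclockwise.
The upward force F acts at a point 1.8 m from the left end, arm 4.4 m, giving F × 4.4 clockwise.
Setting net torque to zero: F × 4.4 = 4655 → F = 4655 / 4.4 = 1060 N.

F ≈ 1060 N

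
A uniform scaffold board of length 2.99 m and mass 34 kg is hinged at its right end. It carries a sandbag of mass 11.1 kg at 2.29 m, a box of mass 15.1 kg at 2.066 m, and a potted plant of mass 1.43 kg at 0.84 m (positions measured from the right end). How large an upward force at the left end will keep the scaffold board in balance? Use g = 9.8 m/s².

F ≈ 356 N

About the right end:
Beam weight: 34 × 9.8 = 333.2 N down at 1.495 m → arm 1.495 m, τ = 333.2 × 1.495 = 498.1 N·m counterclockwise.
Sandbag: 11.1 × 9.8 = 108.8 N down at 2.29 m → arm 2.29 m, τ = 108.8 × 2.29 = 249.2 N·m counterclockwise.
Box: 15.1 × 9.8 = 148 N down at 2.066 m → arm 2.066 m, τ = 148 × 2.066 = 305.8 N·m counterclockwise.
Potted plant: 1.43 × 9.8 = 14.01 N down at 0.84 m → arm 0.84 m, τ = 14.01 × 0.84 = 11.77 N·m counterclockwise.
Net moment of the loads = 1065 N·m counterclockwise.
The upward force F acts at the left end, arm 2.99 m, giving F × 2.99 clockwise.
Στ = 0 ⇒ F × 2.99 = 1065 ⇒ F = 1065 / 2.99 = 356 N.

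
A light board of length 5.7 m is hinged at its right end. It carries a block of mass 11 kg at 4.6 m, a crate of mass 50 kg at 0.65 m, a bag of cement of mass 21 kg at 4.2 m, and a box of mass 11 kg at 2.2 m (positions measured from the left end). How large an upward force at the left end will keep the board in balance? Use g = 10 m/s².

Sum moments about the right end (the unknown pivot reaction has zero arm there).
Block: 11 × 10 = 110 N down at 4.6 m → arm 1.1 m, τ = 110 × 1.1 = 121 N·m counterclockwise.
Crate: 50 × 10 = 500 N down at 0.65 m → arm 5.05 m, τ = 500 × 5.05 = 2525 N·m counterclockwise.
Bag of cement: 21 × 10 = 210 N down at 4.2 m → arm 1.5 m, τ = 210 × 1.5 = 315 N·m counterclockwise.
Box: 11 × 10 = 110 N down at 2.2 m → arm 3.5 m, τ = 110 × 3.5 = 385 N·m counterclockwise.
Net moment of the loads = 3346 N·m counterclockwise.
The upward force F acts at the left end, arm 5.7 m, giving F × 5.7 clockwise.
Setting net torque to zero: F × 5.7 = 3346 → F = 3346 / 5.7 = 587 N.

F ≈ 587 N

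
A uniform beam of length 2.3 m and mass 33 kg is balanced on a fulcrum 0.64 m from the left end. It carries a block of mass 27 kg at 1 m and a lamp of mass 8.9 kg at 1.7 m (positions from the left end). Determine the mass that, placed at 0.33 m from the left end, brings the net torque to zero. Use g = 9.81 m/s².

About the fulcrum (at 0.64 m from the left end):
Beam weight: 33 × 9.81 = 323.7 N down at 1.15 m → arm 0.51 m, τ = 323.7 × 0.51 = 165.1 N·m clockwise.
Block: 27 × 9.81 = 264.9 N down at 1 m → arm 0.36 m, τ = 264.9 × 0.36 = 95.36 N·m clockwise.
Lamp: 8.9 × 9.81 = 87.31 N down at 1.7 m → arm 1.06 m, τ = 87.31 × 1.06 = 92.55 N·m clockwise.
Net moment of known loads = 353 N·m clockwise.
An unknown mass m at 0.33 m has arm 0.31 m; its moment is m·g·0.31 counterclockwise.
Balancing moments: m × 9.81 × 0.31 = 353, giving m = 353 / (9.81 × 0.31) = 116 kg.

m ≈ 116 kg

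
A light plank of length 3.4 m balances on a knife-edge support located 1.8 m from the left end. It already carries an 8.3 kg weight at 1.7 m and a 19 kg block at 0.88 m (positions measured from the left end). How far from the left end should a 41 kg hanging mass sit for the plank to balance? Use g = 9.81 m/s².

x ≈ 2.25 m from the left end

Taking torques about the knife-edge support (at 1.8 m from the left end):
Weight: 8.3 × 9.81 = 81.42 N down at 1.7 m → arm 0.1 m, τ = 81.42 × 0.1 = 8.142 N·m counterclockwise.
Block: 19 × 9.81 = 186.4 N down at 0.88 m → arm 0.92 m, τ = 186.4 × 0.92 = 171.5 N·m counterclockwise.
Net moment of existing loads = 179.6 N·m counterclockwise.
The hanging mass weighs 41 × 9.81 = 402.2 N and must supply an equal clockwise moment, so its lever arm about the knife-edge support is 179.6 / 402.2 = 0.447 m.
That puts it at 1.8 + 0.447 = 2.25 m from the left end.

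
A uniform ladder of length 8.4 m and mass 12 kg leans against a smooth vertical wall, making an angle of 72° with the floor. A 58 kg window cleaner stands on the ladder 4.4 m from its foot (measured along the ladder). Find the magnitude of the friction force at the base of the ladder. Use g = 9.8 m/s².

Take moments about the foot of the ladder.
Ladder weight 12×9.8 = 117.6 N acts at 4.2 m along the ladder; its horizontal arm is 4.2·cos72° = 1.298 m → τ = 152.6 N·m clockwise.
Window cleaner: 58×9.8 = 568.4 N at 4.4 m → arm 1.36 m → τ = 773 N·m clockwise.
Wall normal N acts horizontally at the top; its moment arm is the height L sinθ = 8.4·sin72° = 7.989 m, counterclockwise.
Στ = 0 ⇒ N × 7.989 = 925.6 ⇒ N = 116 N.
ΣFx = 0: friction at the foot balances the wall's push, so f = N_wall = 116 N.

f ≈ 116 N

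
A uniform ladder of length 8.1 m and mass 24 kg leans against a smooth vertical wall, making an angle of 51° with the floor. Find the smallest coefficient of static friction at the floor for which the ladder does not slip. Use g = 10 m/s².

μ_min ≈ 0.405

Sum moments about the foot of the ladder (the floor normal and friction both act there and drop out).
Ladder weight 24×10 = 240 N acts at 4.05 m along the ladder; its horizontal arm is 4.05·cos51° = 2.549 m → τ = 611.8 N·m clockwise.
Wall normal N acts horizontally at the top; its moment arm is the height L sinθ = 8.1·sin51° = 6.295 m, counterclockwise.
Στ = 0 ⇒ N × 6.295 = 611.8 ⇒ N = 97.19 N.
ΣFx = 0 ⇒ f = N_wall = 97.19 N. ΣFy = 0 ⇒ N_floor = 240 N.
μ_min = f / N_floor = 97.19 / 240 = 0.405.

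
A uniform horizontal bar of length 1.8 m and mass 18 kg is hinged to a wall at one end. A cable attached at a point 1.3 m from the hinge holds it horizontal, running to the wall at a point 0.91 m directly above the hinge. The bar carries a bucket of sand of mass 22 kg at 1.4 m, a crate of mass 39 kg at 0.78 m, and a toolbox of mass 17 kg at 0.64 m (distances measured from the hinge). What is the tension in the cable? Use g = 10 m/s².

About the hinge:
Beam weight: 18 × 10 = 180 N down at 0.9 m → arm 0.9 m, τ = 180 × 0.9 = 162 N·m clockwise.
Bucket of sand: 22 × 10 = 220 N down at 1.4 m → arm 1.4 m, τ = 220 × 1.4 = 308 N·m clockwise.
Crate: 39 × 10 = 390 N down at 0.78 m → arm 0.78 m, τ = 390 × 0.78 = 304.2 N·m clockwise.
Toolbox: 17 × 10 = 170 N down at 0.64 m → arm 0.64 m, τ = 170 × 0.64 = 108.8 N·m clockwise.
Total clockwise load moment = 883 N·m.
The cable tension T acts at 1.3 m; only its component perpendicular to the bar, T sinθ, produces torque. sinθ = h/√(h²+d²) = 0.91/√(0.91²+1.3²) = 0.5735.
Setting net torque to zero: T × 1.3 × 0.5735 = 883 → T = 883 / 0.7456 = 1180 N.

T ≈ 1180 N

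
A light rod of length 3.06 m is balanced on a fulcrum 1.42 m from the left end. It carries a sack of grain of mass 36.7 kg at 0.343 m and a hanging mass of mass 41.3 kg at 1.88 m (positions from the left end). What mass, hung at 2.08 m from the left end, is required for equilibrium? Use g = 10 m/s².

m ≈ 31.1 kg

Take moments about the fulcrum (at 1.42 m from the left end).
Sack of grain: 36.7 × 10 = 367 N down at 0.343 m → arm 1.077 m, τ = 367 × 1.077 = 395.3 N·m counterclockwise.
Hanging mass: 41.3 × 10 = 413 N down at 1.88 m → arm 0.46 m, τ = 413 × 0.46 = 190 N·m clockwise.
Net moment of known loads = 205.3 N·m counterclockwise.
An unknown mass m at 2.08 m has arm 0.66 m; its moment is m·g·0.66 clockwise.
Balancing moments: m × 10 × 0.66 = 205.3, giving m = 205.3 / (10 × 0.66) = 31.1 kg.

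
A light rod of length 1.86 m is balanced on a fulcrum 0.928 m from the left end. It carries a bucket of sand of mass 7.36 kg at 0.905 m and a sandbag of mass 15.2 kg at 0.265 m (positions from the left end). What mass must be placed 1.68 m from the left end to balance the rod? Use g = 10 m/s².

Take moments about the fulcrum (at 0.928 m from the left end).
Bucket of sand: 7.36 × 10 = 73.6 N down at 0.905 m → arm 0.023 m, τ = 73.6 × 0.023 = 1.693 N·m counterclockwise.
Sandbag: 15.2 × 10 = 152 N down at 0.265 m → arm 0.663 m, τ = 152 × 0.663 = 100.8 N·m counterclockwise.
Net moment of known loads = 102.5 N·m counterclockwise.
An unknown mass m at 1.68 m has arm 0.752 m; its moment is m·g·0.752 clockwise.
Setting net torque to zero: m × 10 × 0.752 = 102.5 → m = 102.5 / (10 × 0.752) = 13.6 kg.

m ≈ 13.6 kg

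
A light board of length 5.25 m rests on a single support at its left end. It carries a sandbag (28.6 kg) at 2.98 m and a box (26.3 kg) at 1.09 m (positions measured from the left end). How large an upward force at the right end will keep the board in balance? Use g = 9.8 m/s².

Choose the left end as the axis so the unknown pivot reaction has zero arm there.
Sandbag: 28.6 × 9.8 = 280.3 N down at 2.98 m → arm 2.98 m, τ = 280.3 × 2.98 = 835.3 N·m clockwise.
Box: 26.3 × 9.8 = 257.7 N down at 1.09 m → arm 1.09 m, τ = 257.7 × 1.09 = 280.9 N·m clockwise.
Net moment of the loads = 1116 N·m clockwise.
The upward force F acts at the right end, arm 5.25 m, giving F × 5.25 counterclockwise.
Balancing moments: F × 5.25 = 1116, giving F = 1116 / 5.25 = 213 N.

F ≈ 213 N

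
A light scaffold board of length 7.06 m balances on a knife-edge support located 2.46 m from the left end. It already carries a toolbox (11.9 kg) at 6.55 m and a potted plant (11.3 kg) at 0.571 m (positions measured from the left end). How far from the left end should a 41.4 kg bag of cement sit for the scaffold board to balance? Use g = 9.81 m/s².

Take moments about the knife-edge support (at 2.46 m from the left end).
Toolbox: 11.9 × 9.81 = 116.7 N down at 6.55 m → arm 4.09 m, τ = 116.7 × 4.09 = 477.3 N·m clockwise.
Potted plant: 11.3 × 9.81 = 110.9 N down at 0.571 m → arm 1.889 m, τ = 110.9 × 1.889 = 209.5 N·m counterclockwise.
Net moment of existing loads = 267.8 N·m clockwise.
The bag of cement weighs 41.4 × 9.81 = 406.1 N and must supply an equal counterclockwise moment, so its lever arm about the knife-edge support is 267.8 / 406.1 = 0.659 m.
That puts it at 2.46 − 0.659 = 1.8 m from the left end.

x ≈ 1.8 m from the left end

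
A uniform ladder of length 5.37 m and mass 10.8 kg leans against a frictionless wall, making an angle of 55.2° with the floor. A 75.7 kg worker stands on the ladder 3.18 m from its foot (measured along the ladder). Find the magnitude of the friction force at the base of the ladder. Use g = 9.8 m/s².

Taking torques about the foot of the ladder:
Ladder weight 10.8×9.8 = 105.8 N acts at 2.685 m along the ladder; its horizontal arm is 2.685·cos55.2° = 1.532 m → τ = 162.1 N·m clockwise.
Worker: 75.7×9.8 = 741.9 N at 3.18 m → arm 1.815 m → τ = 1347 N·m clockwise.
Wall normal N acts horizontally at the top; its moment arm is the height L sinθ = 5.37·sin55.2° = 4.41 m, counterclockwise.
Setting net torque to zero: N × 4.41 = 1509 → N = 342 N.
ΣFx = 0: friction at the foot balances the wall's push, so f = N_wall = 342 N.

f ≈ 342 N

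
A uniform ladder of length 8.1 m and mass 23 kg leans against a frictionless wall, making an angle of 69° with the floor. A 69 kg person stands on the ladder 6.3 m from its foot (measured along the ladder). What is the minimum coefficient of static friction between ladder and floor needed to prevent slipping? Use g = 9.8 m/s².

About the foot of the ladder:
Ladder weight 23×9.8 = 225.4 N acts at 4.05 m along the ladder; its horizontal arm is 4.05·cos69° = 1.451 m → τ = 327.1 N·m clockwise.
Person: 69×9.8 = 676.2 N at 6.3 m → arm 2.258 m → τ = 1527 N·m clockwise.
Wall normal N acts horizontally at the top; its moment arm is the height L sinθ = 8.1·sin69° = 7.562 m, counterclockwise.
Setting net torque to zero: N × 7.562 = 1854 → N = 245.2 N.
ΣFx = 0 ⇒ f = N_wall = 245.2 N. ΣFy = 0 ⇒ N_floor = 901.6 N.
μ_min = f / N_floor = 245.2 / 901.6 = 0.272.

μ_min ≈ 0.272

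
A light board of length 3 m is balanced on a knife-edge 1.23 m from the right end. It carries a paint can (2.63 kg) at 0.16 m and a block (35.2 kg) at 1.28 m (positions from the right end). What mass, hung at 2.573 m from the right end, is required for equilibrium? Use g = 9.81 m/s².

m ≈ 0.785 kg

About the knife-edge (at 1.23 m from the right end):
Paint can: 2.63 × 9.81 = 25.8 N down at 0.16 m → arm 1.07 m, τ = 25.8 × 1.07 = 27.61 N·m clockwise.
Block: 35.2 × 9.81 = 345.3 N down at 1.28 m → arm 0.05 m, τ = 345.3 × 0.05 = 17.27 N·m counterclockwise.
Net moment of known loads = 10.34 N·m clockwise.
An unknown mass m at 2.573 m has arm 1.343 m; its moment is m·g·1.343 counterclockwise.
Balancing moments: m × 9.81 × 1.343 = 10.34, giving m = 10.34 / (9.81 × 1.343) = 0.785 kg.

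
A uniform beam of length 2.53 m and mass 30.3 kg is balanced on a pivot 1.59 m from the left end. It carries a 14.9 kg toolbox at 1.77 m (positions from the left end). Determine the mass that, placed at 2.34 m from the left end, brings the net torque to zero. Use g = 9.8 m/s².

Taking torques about the pivot (at 1.59 m from the left end):
Beam weight: 30.3 × 9.8 = 296.9 N down at 1.265 m → arm 0.325 m, τ = 296.9 × 0.325 = 96.49 N·m counterclockwise.
Toolbox: 14.9 × 9.8 = 146 N down at 1.77 m → arm 0.18 m, τ = 146 × 0.18 = 26.28 N·m clockwise.
Net moment of known loads = 70.21 N·m counterclockwise.
An unknown mass m at 2.34 m has arm 0.75 m; its moment is m·g·0.75 clockwise.
Balancing moments: m × 9.8 × 0.75 = 70.21, giving m = 70.21 / (9.8 × 0.75) = 9.55 kg.

m ≈ 9.55 kg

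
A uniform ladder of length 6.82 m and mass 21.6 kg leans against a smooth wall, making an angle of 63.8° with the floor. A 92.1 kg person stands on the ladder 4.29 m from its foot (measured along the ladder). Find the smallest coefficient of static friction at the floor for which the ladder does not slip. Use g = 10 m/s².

μ_min ≈ 0.297

Choose the foot of the ladder as the axis so the floor normal and friction both act there and drop out.
Ladder weight 21.6×10 = 216 N acts at 3.41 m along the ladder; its horizontal arm is 3.41·cos63.8° = 1.506 m → τ = 325.3 N·m clockwise.
Person: 92.1×10 = 921 N at 4.29 m → arm 1.894 m → τ = 1744 N·m clockwise.
Wall normal N acts horizontally at the top; its moment arm is the height L sinθ = 6.82·sin63.8° = 6.119 m, counterclockwise.
Στ = 0 ⇒ N × 6.119 = 2069 ⇒ N = 338.1 N.
ΣFx = 0 ⇒ f = N_wall = 338.1 N. ΣFy = 0 ⇒ N_floor = 1137 N.
μ_min = f / N_floor = 338.1 / 1137 = 0.297.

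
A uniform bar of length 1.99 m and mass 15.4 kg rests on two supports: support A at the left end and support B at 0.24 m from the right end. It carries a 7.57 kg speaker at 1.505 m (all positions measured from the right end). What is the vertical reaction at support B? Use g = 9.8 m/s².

Take moments about support A.
Beam weight: 15.4 × 9.8 = 150.9 N down at 0.995 m → arm 0.995 m, τ = 150.9 × 0.995 = 150.1 N·m clockwise.
Speaker: 7.57 × 9.8 = 74.19 N down at 1.505 m → arm 0.485 m, τ = 74.19 × 0.485 = 35.98 N·m clockwise.
Net load moment about support A = 186.1 N·m clockwise.
Reaction R at support B is upward at 0.24 m, arm 1.75 m → moment R × 1.75 counterclockwise.
Setting net torque to zero: R × 1.75 = 186.1 → R = 106 N.

R_B ≈ 106 N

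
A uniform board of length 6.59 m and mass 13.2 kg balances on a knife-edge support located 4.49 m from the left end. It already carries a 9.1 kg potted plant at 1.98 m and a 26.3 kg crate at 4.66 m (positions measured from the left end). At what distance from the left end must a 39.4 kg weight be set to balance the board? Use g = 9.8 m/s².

x ≈ 5.36 m from the left end

About the knife-edge support (at 4.49 m from the left end):
Beam weight: 13.2 × 9.8 = 129.4 N down at 3.295 m → arm 1.195 m, τ = 129.4 × 1.195 = 154.6 N·m counterclockwise.
Potted plant: 9.1 × 9.8 = 89.18 N down at 1.98 m → arm 2.51 m, τ = 89.18 × 2.51 = 223.8 N·m counterclockwise.
Crate: 26.3 × 9.8 = 257.7 N down at 4.66 m → arm 0.17 m, τ = 257.7 × 0.17 = 43.81 N·m clockwise.
Net moment of existing loads = 334.6 N·m counterclockwise.
The weight weighs 39.4 × 9.8 = 386.1 N and must supply an equal clockwise moment, so its lever arm about the knife-edge support is 334.6 / 386.1 = 0.867 m.
That puts it at 4.49 + 0.867 = 5.36 m from the left end.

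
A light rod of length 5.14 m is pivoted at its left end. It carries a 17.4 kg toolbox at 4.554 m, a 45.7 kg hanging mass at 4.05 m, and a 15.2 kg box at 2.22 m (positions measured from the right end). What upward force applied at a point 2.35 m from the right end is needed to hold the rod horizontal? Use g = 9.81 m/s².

Sum moments about the left end (the unknown pivot reaction has zero arm there).
Toolbox: 17.4 × 9.81 = 170.7 N down at 4.554 m → arm 0.586 m, τ = 170.7 × 0.586 = 100 N·m clockwise.
Hanging mass: 45.7 × 9.81 = 448.3 N down at 4.05 m → arm 1.09 m, τ = 448.3 × 1.09 = 488.6 N·m clockwise.
Box: 15.2 × 9.81 = 149.1 N down at 2.22 m → arm 2.92 m, τ = 149.1 × 2.92 = 435.4 N·m clockwise.
Net moment of the loads = 1024 N·m clockwise.
The upward force F acts at a point 2.35 m from the right end, arm 2.79 m, giving F × 2.79 counterclockwise.
Balancing moments: F × 2.79 = 1024, giving F = 1024 / 2.79 = 367 N.

F ≈ 367 N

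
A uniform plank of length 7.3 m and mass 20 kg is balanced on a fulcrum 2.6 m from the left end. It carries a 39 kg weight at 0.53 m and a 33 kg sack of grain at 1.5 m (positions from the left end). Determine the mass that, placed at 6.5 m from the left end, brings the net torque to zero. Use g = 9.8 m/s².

m ≈ 24.6 kg

Sum moments about the fulcrum (at 2.6 m from the left end) (the support reaction has zero arm there).
Beam weight: 20 × 9.8 = 196 N down at 3.65 m → arm 1.05 m, τ = 196 × 1.05 = 205.8 N·m clockwise.
Weight: 39 × 9.8 = 382.2 N down at 0.53 m → arm 2.07 m, τ = 382.2 × 2.07 = 791.2 N·m counterclockwise.
Sack of grain: 33 × 9.8 = 323.4 N down at 1.5 m → arm 1.1 m, τ = 323.4 × 1.1 = 355.7 N·m counterclockwise.
Net moment of known loads = 941.1 N·m counterclockwise.
An unknown mass m at 6.5 m has arm 3.9 m; its moment is m·g·3.9 clockwise.
Στ = 0 ⇒ m × 9.8 × 3.9 = 941.1 ⇒ m = 941.1 / (9.8 × 3.9) = 24.6 kg.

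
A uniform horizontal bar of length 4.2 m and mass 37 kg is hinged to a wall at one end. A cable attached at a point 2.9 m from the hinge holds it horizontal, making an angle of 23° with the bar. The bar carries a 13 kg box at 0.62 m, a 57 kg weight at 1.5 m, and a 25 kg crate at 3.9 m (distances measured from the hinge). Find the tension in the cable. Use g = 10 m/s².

T ≈ 2370 N

Taking torques about the hinge:
Beam weight: 37 × 10 = 370 N down at 2.1 m → arm 2.1 m, τ = 370 × 2.1 = 777 N·m clockwise.
Box: 13 × 10 = 130 N down at 0.62 m → arm 0.62 m, τ = 130 × 0.62 = 80.6 N·m clockwise.
Weight: 57 × 10 = 570 N down at 1.5 m → arm 1.5 m, τ = 570 × 1.5 = 855 N·m clockwise.
Crate: 25 × 10 = 250 N down at 3.9 m → arm 3.9 m, τ = 250 × 3.9 = 975 N·m clockwise.
Total clockwise load moment = 2688 N·m.
The cable tension T acts at 2.9 m; only its component perpendicular to the bar, T sinθ, produces torque. sin 23° = 0.3907.
Στ = 0 ⇒ T × 2.9 × 0.3907 = 2688 ⇒ T = 2688 / 1.133 = 2370 N.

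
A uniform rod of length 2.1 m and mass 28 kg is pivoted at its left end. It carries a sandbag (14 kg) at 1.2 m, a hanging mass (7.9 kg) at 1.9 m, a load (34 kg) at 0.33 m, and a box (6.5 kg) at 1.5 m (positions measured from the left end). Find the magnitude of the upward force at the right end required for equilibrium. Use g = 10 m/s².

Sum moments about the left end (the unknown pivot reaction has zero arm there).
Beam weight: 28 × 10 = 280 N down at 1.05 m → arm 1.05 m, τ = 280 × 1.05 = 294 N·m clockwise.
Sandbag: 14 × 10 = 140 N down at 1.2 m → arm 1.2 m, τ = 140 × 1.2 = 168 N·m clockwise.
Hanging mass: 7.9 × 10 = 79 N down at 1.9 m → arm 1.9 m, τ = 79 × 1.9 = 150.1 N·m clockwise.
Load: 34 × 10 = 340 N down at 0.33 m → arm 0.33 m, τ = 340 × 0.33 = 112.2 N·m clockwise.
Box: 6.5 × 10 = 65 N down at 1.5 m → arm 1.5 m, τ = 65 × 1.5 = 97.5 N·m clockwise.
Net moment of the loads = 821.8 N·m clockwise.
The upward force F acts at the right end, arm 2.1 m, giving F × 2.1 counterclockwise.
Setting net torque to zero: F × 2.1 = 821.8 → F = 821.8 / 2.1 = 391 N.

F ≈ 391 N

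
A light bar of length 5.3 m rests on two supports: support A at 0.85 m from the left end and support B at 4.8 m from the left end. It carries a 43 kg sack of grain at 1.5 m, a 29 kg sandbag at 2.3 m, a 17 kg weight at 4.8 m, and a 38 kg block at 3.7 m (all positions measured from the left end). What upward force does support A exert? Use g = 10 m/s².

About support B:
Sack of grain: 43 × 10 = 430 N down at 1.5 m → arm 3.3 m, τ = 430 × 3.3 = 1419 N·m counterclockwise.
Sandbag: 29 × 10 = 290 N down at 2.3 m → arm 2.5 m, τ = 290 × 2.5 = 725 N·m counterclockwise.
Weight: acts at the support B, moment arm 0 → no torque.
Block: 38 × 10 = 380 N down at 3.7 m → arm 1.1 m, τ = 380 × 1.1 = 418 N·m counterclockwise.
Net load moment about support B = 2562 N·m counterclockwise.
Reaction R at support A is upward at 0.85 m, arm 3.95 m → moment R × 3.95 clockwise.
Στ = 0 ⇒ R × 3.95 = 2562 ⇒ R = 649 N.

R_A ≈ 649 N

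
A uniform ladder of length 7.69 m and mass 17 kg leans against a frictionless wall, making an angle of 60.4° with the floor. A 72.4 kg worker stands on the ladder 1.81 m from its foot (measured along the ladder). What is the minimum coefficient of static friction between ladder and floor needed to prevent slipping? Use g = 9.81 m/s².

μ_min ≈ 0.162

Sum moments about the foot of the ladder (the floor normal and friction both act there and drop out).
Ladder weight 17×9.81 = 166.8 N acts at 3.845 m along the ladder; its horizontal arm is 3.845·cos60.4° = 1.899 m → τ = 316.8 N·m clockwise.
Worker: 72.4×9.81 = 710.2 N at 1.81 m → arm 0.894 m → τ = 634.9 N·m clockwise.
Wall normal N acts horizontally at the top; its moment arm is the height L sinθ = 7.69·sin60.4° = 6.686 m, counterclockwise.
Setting net torque to zero: N × 6.686 = 951.7 → N = 142.3 N.
ΣFx = 0 ⇒ f = N_wall = 142.3 N. ΣFy = 0 ⇒ N_floor = 877 N.
μ_min = f / N_floor = 142.3 / 877 = 0.162.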